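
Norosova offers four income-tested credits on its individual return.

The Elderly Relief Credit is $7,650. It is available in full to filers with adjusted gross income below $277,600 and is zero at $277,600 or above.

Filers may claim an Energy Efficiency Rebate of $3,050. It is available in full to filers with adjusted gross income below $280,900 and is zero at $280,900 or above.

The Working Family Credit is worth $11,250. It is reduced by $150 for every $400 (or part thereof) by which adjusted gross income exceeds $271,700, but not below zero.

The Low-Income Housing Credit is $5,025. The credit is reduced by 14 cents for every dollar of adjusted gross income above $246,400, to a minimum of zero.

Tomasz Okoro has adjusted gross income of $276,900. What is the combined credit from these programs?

Elderly Relief Credit: $276,900 is below the $277,600 cutoff, so the full $7,650 applies.
Energy Efficiency Rebate: $276,900 is below the $280,900 cutoff, so the full $3,050 applies.
Working Family Credit: income exceeds $271,700 by $5,200, which is 13 full-or-partial $400 increments; reduction = 13 × $150 = $1,950, leaving $9,300.
Low-Income Housing Credit: 14% of the $30,500 excess over $246,400 is $4,270; credit = $5,025 − $4,270 = $755.
Total: $7,650 + $3,050 + $9,300 + $755 = $20,755.

$20,755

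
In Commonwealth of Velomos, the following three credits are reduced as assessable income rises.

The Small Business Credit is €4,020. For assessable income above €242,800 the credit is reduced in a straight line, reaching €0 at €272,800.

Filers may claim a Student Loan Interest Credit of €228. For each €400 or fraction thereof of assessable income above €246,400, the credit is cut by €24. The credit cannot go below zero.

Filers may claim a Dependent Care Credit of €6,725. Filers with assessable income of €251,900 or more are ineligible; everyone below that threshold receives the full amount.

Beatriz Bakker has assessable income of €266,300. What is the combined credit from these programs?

Small Business Credit: €266,300 is €23,500 into a €30,000 phase-out range, leaving 6,500/30,000 of the credit: €4,020 × 6,500/30,000 = €871.
Student Loan Interest Credit: income exceeds €246,400 by €19,900 → 50 increments × €24 = €1,200 ≥ base, so the credit is €0.
Dependent Care Credit: €266,300 meets or exceeds the €251,900 cutoff, so the credit is €0.
Total: €871 + €0 + €0 = €871.

€871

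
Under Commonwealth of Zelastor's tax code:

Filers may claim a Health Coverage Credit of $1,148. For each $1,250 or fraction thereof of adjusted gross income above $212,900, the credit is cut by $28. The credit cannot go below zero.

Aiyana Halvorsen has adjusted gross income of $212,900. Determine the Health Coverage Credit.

$1,148

Health Coverage Credit: $212,900 is at or below the $212,900 threshold, so the full $1,148 applies.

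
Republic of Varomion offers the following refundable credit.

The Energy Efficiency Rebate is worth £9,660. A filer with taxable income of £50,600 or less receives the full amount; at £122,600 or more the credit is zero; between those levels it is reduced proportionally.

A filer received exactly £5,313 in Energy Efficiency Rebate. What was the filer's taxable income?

£5,313 is 5,313/9,660 of the full £9,660, so 4,347/9,660 of the £72,000 range has been used: income = £50,600 + £72,000 × 4,347/9,660 = £83,000.

£83,000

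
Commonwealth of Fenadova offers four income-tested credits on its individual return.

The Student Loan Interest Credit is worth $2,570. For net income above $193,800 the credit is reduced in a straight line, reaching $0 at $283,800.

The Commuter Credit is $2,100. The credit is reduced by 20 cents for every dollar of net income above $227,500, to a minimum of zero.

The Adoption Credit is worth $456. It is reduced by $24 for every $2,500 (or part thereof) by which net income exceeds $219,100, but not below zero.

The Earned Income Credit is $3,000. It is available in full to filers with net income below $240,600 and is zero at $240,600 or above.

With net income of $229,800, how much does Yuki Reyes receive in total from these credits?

Student Loan Interest Credit: $229,800 is $36,000 into a $90,000 phase-out range, leaving 54,000/90,000 of the credit: $2,570 × 54,000/90,000 = $1,542.
Commuter Credit: 20% of the $2,300 excess over $227,500 is $460; credit = $2,100 − $460 = $1,640.
Adoption Credit: income exceeds $219,100 by $10,700, which is 5 full-or-partial $2,500 increments; reduction = 5 × $24 = $120, leaving $336.
Earned Income Credit: $229,800 is below the $240,600 cutoff, so the full $3,000 applies.
Total: $1,542 + $1,640 + $336 + $3,000 = $6,518.

$6,518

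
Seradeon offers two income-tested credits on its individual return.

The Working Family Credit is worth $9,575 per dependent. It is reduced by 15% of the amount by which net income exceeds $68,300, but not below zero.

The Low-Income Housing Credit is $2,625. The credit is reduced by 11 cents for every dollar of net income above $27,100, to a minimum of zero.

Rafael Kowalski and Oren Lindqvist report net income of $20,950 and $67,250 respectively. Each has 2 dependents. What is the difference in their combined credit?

Rafael ($20,950): Working Family Credit: base = 2 × $9,575 = $19,150. $20,950 is at or below the $68,300 threshold, so the full $19,150 applies. Low-Income Housing Credit: $20,950 is at or below the $27,100 threshold, so the full $2,625 applies. total $19,150 + $2,625 = $21,775
Oren ($67,250): Working Family Credit: base = 2 × $9,575 = $19,150. $67,250 is at or below the $68,300 threshold, so the full $19,150 applies. Low-Income Housing Credit: 11% of the $40,150 excess over $27,100 is $4,416.50 ≥ base, so the credit is $0. total $19,150 + $0 = $19,150
Difference: |$21,775 − $19,150| = $2,625.

$2,625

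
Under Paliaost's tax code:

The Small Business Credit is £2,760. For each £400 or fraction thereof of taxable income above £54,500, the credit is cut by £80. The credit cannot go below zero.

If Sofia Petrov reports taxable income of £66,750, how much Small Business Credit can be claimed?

Small Business Credit: income exceeds £54,500 by £12,250, which is 31 full-or-partial £400 increments; reduction = 31 × £80 = £2,480, leaving £280.

£280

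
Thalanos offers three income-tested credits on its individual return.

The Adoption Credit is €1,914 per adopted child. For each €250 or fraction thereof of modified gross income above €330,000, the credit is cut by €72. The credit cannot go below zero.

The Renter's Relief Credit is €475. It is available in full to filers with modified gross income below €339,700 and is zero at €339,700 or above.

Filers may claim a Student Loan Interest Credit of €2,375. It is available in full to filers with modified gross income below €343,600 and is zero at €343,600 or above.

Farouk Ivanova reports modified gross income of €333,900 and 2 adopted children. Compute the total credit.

€5,526

Adoption Credit: base = 2 × €1,914 = €3,828. income exceeds €330,000 by €3,900, which is 16 full-or-partial €250 increments; reduction = 16 × €72 = €1,152, leaving €2,676.
Renter's Relief Credit: €333,900 is below the €339,700 cutoff, so the full €475 applies.
Student Loan Interest Credit: €333,900 is below the €343,600 cutoff, so the full €2,375 applies.
Total: €2,676 + €475 + €2,375 = €5,526.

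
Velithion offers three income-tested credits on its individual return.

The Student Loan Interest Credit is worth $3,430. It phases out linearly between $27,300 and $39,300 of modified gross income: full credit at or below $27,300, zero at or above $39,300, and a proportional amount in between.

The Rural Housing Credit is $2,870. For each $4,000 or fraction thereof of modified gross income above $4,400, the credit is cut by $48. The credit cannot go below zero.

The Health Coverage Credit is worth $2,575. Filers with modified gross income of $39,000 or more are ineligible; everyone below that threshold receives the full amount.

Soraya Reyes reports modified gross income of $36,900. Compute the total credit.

Student Loan Interest Credit: $36,900 is $9,600 into a $12,000 phase-out range, leaving 2,400/12,000 of the credit: $3,430 × 2,400/12,000 = $686.
Rural Housing Credit: income exceeds $4,400 by $32,500, which is 9 full-or-partial $4,000 increments; reduction = 9 × $48 = $432, leaving $2,438.
Health Coverage Credit: $36,900 is below the $39,000 cutoff, so the full $2,575 applies.
Total: $686 + $2,438 + $2,575 = $5,699.

$5,699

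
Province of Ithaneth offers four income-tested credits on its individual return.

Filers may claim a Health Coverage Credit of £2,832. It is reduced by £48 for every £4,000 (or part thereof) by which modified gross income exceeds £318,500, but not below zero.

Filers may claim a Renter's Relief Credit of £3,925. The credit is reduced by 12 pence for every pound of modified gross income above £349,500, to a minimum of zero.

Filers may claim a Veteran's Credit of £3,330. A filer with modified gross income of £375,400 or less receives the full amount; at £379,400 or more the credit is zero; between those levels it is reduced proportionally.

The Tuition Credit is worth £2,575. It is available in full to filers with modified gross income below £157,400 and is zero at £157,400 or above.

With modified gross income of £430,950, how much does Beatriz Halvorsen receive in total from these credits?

£1,440

Health Coverage Credit: income exceeds £318,500 by £112,450, which is 29 full-or-partial £4,000 increments; reduction = 29 × £48 = £1,392, leaving £1,440.
Renter's Relief Credit: 12% of the £81,450 excess over £349,500 is £9,774 ≥ base, so the credit is £0.
Veteran's Credit: £430,950 is at or above £379,400, so the credit is £0.
Tuition Credit: £430,950 meets or exceeds the £157,400 cutoff, so the credit is £0.
Total: £1,440 + £0 + £0 + £0 = £1,440.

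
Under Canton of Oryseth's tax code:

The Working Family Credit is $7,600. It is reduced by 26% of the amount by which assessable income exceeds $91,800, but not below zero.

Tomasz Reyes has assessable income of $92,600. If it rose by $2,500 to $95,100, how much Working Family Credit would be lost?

$650

At $92,600 — 26% of the $800 excess over $91,800 is $208; credit = $7,600 − $208 = $7,392.
At $95,100 — 26% of the $3,300 excess over $91,800 is $858; credit = $7,600 − $858 = $6,742.
Lost: $7,392 − $6,742 = $650.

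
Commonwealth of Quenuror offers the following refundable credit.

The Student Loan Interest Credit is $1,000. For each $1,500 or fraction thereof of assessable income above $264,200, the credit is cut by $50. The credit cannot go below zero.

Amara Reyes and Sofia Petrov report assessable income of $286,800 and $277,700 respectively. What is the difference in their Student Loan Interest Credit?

Amara ($286,800): Student Loan Interest Credit: income exceeds $264,200 by $22,600, which is 16 full-or-partial $1,500 increments; reduction = 16 × $50 = $800, leaving $200.
Sofia ($277,700): Student Loan Interest Credit: income exceeds $264,200 by $13,500, which is 9 full-or-partial $1,500 increments; reduction = 9 × $50 = $450, leaving $550.
Difference: |$200 − $550| = $350.

$350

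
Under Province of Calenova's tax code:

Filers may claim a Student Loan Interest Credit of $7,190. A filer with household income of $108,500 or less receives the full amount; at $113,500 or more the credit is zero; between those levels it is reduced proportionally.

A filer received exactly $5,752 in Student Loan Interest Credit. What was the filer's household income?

$109,500

$5,752 is 5,752/7,190 of the full $7,190, so 1,438/7,190 of the $5,000 range has been used: income = $108,500 + $5,000 × 1,438/7,190 = $109,500.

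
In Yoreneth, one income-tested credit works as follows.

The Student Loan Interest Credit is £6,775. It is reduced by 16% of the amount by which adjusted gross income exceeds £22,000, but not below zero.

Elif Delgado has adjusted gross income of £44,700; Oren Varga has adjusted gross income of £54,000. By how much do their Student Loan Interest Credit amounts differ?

£1,488

Elif (£44,700): Student Loan Interest Credit: 16% of the £22,700 excess over £22,000 is £3,632; credit = £6,775 − £3,632 = £3,143.
Oren (£54,000): Student Loan Interest Credit: 16% of the £32,000 excess over £22,000 is £5,120; credit = £6,775 − £5,120 = £1,655.
Difference: |£3,143 − £1,655| = £1,488.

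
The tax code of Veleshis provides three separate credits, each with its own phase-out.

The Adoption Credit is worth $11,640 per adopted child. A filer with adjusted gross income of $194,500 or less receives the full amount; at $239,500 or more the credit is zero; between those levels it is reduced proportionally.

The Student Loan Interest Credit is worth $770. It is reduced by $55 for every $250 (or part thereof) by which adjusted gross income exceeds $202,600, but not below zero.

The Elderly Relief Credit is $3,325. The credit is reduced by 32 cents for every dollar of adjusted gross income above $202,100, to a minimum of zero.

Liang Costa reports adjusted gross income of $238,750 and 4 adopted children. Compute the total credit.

$776

Adoption Credit: base = 4 × $11,640 = $46,560. $238,750 is $44,250 into a $45,000 phase-out range, leaving 750/45,000 of the credit: $46,560 × 750/45,000 = $776.
Student Loan Interest Credit: income exceeds $202,600 by $36,150 → 145 increments × $55 = $7,975 ≥ base, so the credit is $0.
Elderly Relief Credit: 32% of the $36,650 excess over $202,100 is $11,728 ≥ base, so the credit is $0.
Total: $776 + $0 + $0 = $776.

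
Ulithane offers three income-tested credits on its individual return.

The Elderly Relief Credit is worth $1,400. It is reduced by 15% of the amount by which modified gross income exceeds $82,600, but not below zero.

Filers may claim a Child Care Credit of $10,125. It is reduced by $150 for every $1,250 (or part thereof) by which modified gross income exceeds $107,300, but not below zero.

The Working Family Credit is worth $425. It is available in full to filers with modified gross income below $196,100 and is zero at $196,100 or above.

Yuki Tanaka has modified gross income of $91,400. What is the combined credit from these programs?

Elderly Relief Credit: 15% of the $8,800 excess over $82,600 is $1,320; credit = $1,400 − $1,320 = $80.
Child Care Credit: $91,400 is at or below the $107,300 threshold, so the full $10,125 applies.
Working Family Credit: $91,400 is below the $196,100 cutoff, so the full $425 applies.
Total: $80 + $10,125 + $425 = $10,630.

$10,630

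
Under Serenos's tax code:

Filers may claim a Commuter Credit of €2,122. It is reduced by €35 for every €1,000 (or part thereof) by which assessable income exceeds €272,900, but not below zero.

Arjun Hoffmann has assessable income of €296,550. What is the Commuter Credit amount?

Commuter Credit: income exceeds €272,900 by €23,650, which is 24 full-or-partial €1,000 increments; reduction = 24 × €35 = €840, leaving €1,282.

€1,282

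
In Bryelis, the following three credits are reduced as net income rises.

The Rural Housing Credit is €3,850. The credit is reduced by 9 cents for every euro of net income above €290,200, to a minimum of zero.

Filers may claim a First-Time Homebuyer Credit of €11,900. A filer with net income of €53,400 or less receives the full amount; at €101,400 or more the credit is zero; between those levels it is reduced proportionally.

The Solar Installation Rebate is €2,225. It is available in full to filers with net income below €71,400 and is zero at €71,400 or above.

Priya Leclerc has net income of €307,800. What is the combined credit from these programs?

€2,266

Rural Housing Credit: 9% of the €17,600 excess over €290,200 is €1,584; credit = €3,850 − €1,584 = €2,266.
First-Time Homebuyer Credit: €307,800 is at or above €101,400, so the credit is €0.
Solar Installation Rebate: €307,800 meets or exceeds the €71,400 cutoff, so the credit is €0.
Total: €2,266 + €0 + €0 = €2,266.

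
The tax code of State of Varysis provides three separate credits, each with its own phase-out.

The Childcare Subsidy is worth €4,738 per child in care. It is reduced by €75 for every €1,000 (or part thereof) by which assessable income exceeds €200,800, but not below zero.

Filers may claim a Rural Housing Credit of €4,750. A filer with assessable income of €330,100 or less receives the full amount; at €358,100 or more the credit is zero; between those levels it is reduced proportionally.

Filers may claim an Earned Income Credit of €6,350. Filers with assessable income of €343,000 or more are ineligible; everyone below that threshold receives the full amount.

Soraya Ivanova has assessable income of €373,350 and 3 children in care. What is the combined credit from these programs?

Childcare Subsidy: base = 3 × €4,738 = €14,214. income exceeds €200,800 by €172,550, which is 173 full-or-partial €1,000 increments; reduction = 173 × €75 = €12,975, leaving €1,239.
Rural Housing Credit: €373,350 is at or above €358,100, so the credit is €0.
Earned Income Credit: €373,350 meets or exceeds the €343,000 cutoff, so the credit is €0.
Total: €1,239 + €0 + €0 = €1,239.

€1,239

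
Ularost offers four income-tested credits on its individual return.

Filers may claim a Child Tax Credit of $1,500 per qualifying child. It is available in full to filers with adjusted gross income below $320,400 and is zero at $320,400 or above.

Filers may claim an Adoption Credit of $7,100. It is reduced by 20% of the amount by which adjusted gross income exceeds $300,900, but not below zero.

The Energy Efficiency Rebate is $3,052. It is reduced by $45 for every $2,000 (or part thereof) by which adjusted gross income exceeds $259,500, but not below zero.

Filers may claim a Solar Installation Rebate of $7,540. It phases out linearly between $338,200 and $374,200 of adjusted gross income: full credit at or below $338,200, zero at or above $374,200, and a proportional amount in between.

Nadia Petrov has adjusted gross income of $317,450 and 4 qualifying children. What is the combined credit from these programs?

$19,077

Child Tax Credit: base = 4 × $1,500 = $6,000. $317,450 is below the $320,400 cutoff, so the full $6,000 applies.
Adoption Credit: 20% of the $16,550 excess over $300,900 is $3,310; credit = $7,100 − $3,310 = $3,790.
Energy Efficiency Rebate: income exceeds $259,500 by $57,950, which is 29 full-or-partial $2,000 increments; reduction = 29 × $45 = $1,305, leaving $1,747.
Solar Installation Rebate: $317,450 is at or below the $338,200 threshold, so the full $7,540 applies.
Total: $6,000 + $3,790 + $1,747 + $7,540 = $19,077.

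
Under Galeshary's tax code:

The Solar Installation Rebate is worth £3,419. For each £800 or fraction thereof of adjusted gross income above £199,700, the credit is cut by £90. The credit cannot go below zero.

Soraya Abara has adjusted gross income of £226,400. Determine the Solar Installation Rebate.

£359

Solar Installation Rebate: income exceeds £199,700 by £26,700, which is 34 full-or-partial £800 increments; reduction = 34 × £90 = £3,060, leaving £359.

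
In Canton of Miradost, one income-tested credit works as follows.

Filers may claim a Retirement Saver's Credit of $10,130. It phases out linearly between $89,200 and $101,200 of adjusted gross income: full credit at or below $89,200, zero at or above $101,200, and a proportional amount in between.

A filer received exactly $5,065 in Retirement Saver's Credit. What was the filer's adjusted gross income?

$5,065 is 5,065/10,130 of the full $10,130, so 5,065/10,130 of the $12,000 range has been used: income = $89,200 + $12,000 × 5,065/10,130 = $95,200.

$95,200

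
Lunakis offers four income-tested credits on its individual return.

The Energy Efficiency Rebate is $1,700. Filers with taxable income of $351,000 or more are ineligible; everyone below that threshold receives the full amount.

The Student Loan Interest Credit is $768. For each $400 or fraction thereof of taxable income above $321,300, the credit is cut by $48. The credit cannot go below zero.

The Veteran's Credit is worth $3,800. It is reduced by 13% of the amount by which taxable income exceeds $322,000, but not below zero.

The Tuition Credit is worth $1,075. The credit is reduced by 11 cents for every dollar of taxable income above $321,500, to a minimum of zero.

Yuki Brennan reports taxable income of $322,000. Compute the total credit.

$7,192

Energy Efficiency Rebate: $322,000 is below the $351,000 cutoff, so the full $1,700 applies.
Student Loan Interest Credit: income exceeds $321,300 by $700, which is 2 full-or-partial $400 increments; reduction = 2 × $48 = $96, leaving $672.
Veteran's Credit: $322,000 is at or below the $322,000 threshold, so the full $3,800 applies.
Tuition Credit: 11% of the $500 excess over $321,500 is $55; credit = $1,075 − $55 = $1,020.
Total: $1,700 + $672 + $3,800 + $1,020 = $7,192.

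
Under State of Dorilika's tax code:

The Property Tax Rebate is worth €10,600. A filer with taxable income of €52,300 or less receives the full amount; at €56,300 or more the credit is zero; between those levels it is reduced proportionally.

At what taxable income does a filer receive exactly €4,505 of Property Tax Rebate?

€4,505 is 4,505/10,600 of the full €10,600, so 6,095/10,600 of the €4,000 range has been used: income = €52,300 + €4,000 × 6,095/10,600 = €54,600.

€54,600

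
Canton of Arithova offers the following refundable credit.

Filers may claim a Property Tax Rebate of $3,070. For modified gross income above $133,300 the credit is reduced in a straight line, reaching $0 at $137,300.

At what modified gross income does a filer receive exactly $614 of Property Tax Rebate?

$136,500

$614 is 614/3,070 of the full $3,070, so 2,456/3,070 of the $4,000 range has been used: income = $133,300 + $4,000 × 2,456/3,070 = $136,500.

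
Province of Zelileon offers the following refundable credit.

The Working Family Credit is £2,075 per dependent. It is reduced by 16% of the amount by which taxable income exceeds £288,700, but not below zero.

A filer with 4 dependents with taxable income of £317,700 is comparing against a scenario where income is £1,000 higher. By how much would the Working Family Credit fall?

At £317,700 — base = 4 × £2,075 = £8,300. 16% of the £29,000 excess over £288,700 is £4,640; credit = £8,300 − £4,640 = £3,660.
At £318,700 — base = 4 × £2,075 = £8,300. 16% of the £30,000 excess over £288,700 is £4,800; credit = £8,300 − £4,800 = £3,500.
Lost: £3,660 − £3,500 = £160.

£160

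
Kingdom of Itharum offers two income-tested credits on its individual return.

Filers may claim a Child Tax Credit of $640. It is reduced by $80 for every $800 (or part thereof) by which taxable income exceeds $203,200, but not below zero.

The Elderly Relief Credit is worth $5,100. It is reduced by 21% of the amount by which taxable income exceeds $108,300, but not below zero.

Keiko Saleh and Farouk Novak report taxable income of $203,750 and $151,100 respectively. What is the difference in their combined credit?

$80

Keiko ($203,750): Child Tax Credit: income exceeds $203,200 by $550, which is 1 full-or-partial $800 increment; reduction = 1 × $80 = $80, leaving $560. Elderly Relief Credit: 21% of the $95,450 excess over $108,300 is $20,044.50 ≥ base, so the credit is $0. total $560 + $0 = $560
Farouk ($151,100): Child Tax Credit: $151,100 is at or below the $203,200 threshold, so the full $640 applies. Elderly Relief Credit: 21% of the $42,800 excess over $108,300 is $8,988 ≥ base, so the credit is $0. total $640 + $0 = $640
Difference: |$560 − $640| = $80.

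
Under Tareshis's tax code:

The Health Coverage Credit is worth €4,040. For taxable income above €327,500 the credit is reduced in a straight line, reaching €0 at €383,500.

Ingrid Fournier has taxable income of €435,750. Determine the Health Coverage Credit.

Health Coverage Credit: €435,750 is at or above €383,500, so the credit is €0.

€0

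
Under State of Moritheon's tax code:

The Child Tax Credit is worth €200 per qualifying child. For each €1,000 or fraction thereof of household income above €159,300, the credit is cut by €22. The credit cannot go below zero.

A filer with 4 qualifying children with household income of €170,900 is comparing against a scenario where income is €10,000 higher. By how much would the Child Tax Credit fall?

At €170,900 — base = 4 × €200 = €800. income exceeds €159,300 by €11,600, which is 12 full-or-partial €1,000 increments; reduction = 12 × €22 = €264, leaving €536.
At €180,900 — base = 4 × €200 = €800. income exceeds €159,300 by €21,600, which is 22 full-or-partial €1,000 increments; reduction = 22 × €22 = €484, leaving €316.
Lost: €536 − €316 = €220.

€220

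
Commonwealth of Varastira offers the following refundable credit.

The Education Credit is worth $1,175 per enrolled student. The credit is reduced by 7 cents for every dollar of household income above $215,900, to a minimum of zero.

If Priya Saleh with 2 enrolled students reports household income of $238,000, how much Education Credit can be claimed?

Education Credit: base = 2 × $1,175 = $2,350. 7% of the $22,100 excess over $215,900 is $1,547; credit = $2,350 − $1,547 = $803.

$803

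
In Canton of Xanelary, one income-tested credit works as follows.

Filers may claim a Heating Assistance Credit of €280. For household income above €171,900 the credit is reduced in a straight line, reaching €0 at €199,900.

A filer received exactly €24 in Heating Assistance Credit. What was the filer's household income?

€24 is 24/280 of the full €280, so 256/280 of the €28,000 range has been used: income = €171,900 + €28,000 × 256/280 = €197,500.

€197,500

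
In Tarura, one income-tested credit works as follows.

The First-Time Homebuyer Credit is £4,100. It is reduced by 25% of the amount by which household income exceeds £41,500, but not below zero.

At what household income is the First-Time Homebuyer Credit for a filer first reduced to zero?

£57,900

The credit falls by 25% of each pound above £41,500, so it reaches zero when the excess is £4,100 / 25% = £16,400: income = £41,500 + £16,400 = £57,900.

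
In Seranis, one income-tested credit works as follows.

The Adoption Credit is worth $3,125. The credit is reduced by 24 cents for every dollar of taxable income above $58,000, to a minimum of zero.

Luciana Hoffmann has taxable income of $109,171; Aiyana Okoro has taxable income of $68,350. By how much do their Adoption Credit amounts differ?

Luciana ($109,171): Adoption Credit: 24% of the $51,171 excess over $58,000 is $12,281.04 ≥ base, so the credit is $0.
Aiyana ($68,350): Adoption Credit: 24% of the $10,350 excess over $58,000 is $2,484; credit = $3,125 − $2,484 = $641.
Difference: |$0 − $641| = $641.

$641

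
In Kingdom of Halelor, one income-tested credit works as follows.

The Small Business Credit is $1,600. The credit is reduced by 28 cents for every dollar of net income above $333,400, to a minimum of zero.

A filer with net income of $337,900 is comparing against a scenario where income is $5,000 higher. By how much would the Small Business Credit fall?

At $337,900 — 28% of the $4,500 excess over $333,400 is $1,260; credit = $1,600 − $1,260 = $340.
At $342,900 — 28% of the $9,500 excess over $333,400 is $2,660 ≥ base, so the credit is $0.
Lost: $340 − $0 = $340.

$340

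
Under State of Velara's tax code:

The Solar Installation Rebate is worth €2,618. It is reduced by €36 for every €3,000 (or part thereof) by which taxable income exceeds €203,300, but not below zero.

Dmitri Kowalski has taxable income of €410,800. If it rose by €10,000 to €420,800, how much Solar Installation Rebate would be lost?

At €410,800 — income exceeds €203,300 by €207,500, which is 70 full-or-partial €3,000 increments; reduction = 70 × €36 = €2,520, leaving €98.
At €420,800 — income exceeds €203,300 by €217,500 → 73 increments × €36 = €2,628 ≥ base, so the credit is €0.
Lost: €98 − €0 = €98.

€98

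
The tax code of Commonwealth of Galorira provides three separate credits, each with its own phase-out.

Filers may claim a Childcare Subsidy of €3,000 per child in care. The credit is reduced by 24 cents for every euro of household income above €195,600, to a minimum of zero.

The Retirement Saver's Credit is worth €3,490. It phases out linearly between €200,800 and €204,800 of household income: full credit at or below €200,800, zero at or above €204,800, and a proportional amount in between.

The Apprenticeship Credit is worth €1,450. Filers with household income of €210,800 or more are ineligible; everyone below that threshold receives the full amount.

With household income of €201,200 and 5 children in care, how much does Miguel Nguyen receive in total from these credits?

€18,247

Childcare Subsidy: base = 5 × €3,000 = €15,000. 24% of the €5,600 excess over €195,600 is €1,344; credit = €15,000 − €1,344 = €13,656.
Retirement Saver's Credit: €201,200 is €400 into a €4,000 phase-out range, leaving 3,600/4,000 of the credit: €3,490 × 3,600/4,000 = €3,141.
Apprenticeship Credit: €201,200 is below the €210,800 cutoff, so the full €1,450 applies.
Total: €13,656 + €3,141 + €1,450 = €18,247.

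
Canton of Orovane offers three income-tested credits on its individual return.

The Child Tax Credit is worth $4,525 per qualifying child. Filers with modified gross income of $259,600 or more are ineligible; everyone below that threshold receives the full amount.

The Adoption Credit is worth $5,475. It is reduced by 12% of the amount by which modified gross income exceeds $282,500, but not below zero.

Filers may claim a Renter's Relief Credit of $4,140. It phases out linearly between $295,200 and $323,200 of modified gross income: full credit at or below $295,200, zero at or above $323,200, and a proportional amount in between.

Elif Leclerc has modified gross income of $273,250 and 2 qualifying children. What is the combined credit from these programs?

Child Tax Credit: base = 2 × $4,525 = $9,050. $273,250 meets or exceeds the $259,600 cutoff, so the credit is $0.
Adoption Credit: $273,250 is at or below the $282,500 threshold, so the full $5,475 applies.
Renter's Relief Credit: $273,250 is at or below the $295,200 threshold, so the full $4,140 applies.
Total: $0 + $5,475 + $4,140 = $9,615.

$9,615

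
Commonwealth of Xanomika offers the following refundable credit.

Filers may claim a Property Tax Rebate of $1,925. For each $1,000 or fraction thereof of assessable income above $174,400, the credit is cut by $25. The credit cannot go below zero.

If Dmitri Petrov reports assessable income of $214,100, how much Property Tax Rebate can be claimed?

$925

Property Tax Rebate: income exceeds $174,400 by $39,700, which is 40 full-or-partial $1,000 increments; reduction = 40 × $25 = $1,000, leaving $925.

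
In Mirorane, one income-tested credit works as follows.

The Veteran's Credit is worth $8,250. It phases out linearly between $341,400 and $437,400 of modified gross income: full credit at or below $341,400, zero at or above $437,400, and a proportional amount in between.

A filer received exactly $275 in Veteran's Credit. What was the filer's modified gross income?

$275 is 275/8,250 of the full $8,250, so 7,975/8,250 of the $96,000 range has been used: income = $341,400 + $96,000 × 7,975/8,250 = $434,200.

$434,200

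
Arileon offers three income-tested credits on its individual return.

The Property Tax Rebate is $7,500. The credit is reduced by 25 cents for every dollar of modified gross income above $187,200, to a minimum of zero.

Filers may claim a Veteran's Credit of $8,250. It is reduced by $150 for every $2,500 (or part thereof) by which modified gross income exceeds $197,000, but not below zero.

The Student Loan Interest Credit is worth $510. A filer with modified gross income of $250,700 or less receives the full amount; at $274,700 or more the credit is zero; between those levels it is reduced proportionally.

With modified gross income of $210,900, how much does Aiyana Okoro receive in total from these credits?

Property Tax Rebate: 25% of the $23,700 excess over $187,200 is $5,925; credit = $7,500 − $5,925 = $1,575.
Veteran's Credit: income exceeds $197,000 by $13,900, which is 6 full-or-partial $2,500 increments; reduction = 6 × $150 = $900, leaving $7,350.
Student Loan Interest Credit: $210,900 is at or below the $250,700 threshold, so the full $510 applies.
Total: $1,575 + $7,350 + $510 = $9,435.

$9,435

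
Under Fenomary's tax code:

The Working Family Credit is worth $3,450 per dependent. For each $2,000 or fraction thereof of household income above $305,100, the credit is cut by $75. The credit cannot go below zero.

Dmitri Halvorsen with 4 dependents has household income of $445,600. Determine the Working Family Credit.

$8,475

Working Family Credit: base = 4 × $3,450 = $13,800. income exceeds $305,100 by $140,500, which is 71 full-or-partial $2,000 increments; reduction = 71 × $75 = $5,325, leaving $8,475.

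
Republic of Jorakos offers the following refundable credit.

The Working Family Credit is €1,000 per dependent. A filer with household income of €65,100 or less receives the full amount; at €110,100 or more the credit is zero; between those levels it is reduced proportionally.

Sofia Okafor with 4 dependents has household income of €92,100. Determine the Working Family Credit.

Working Family Credit: base = 4 × €1,000 = €4,000. €92,100 is €27,000 into a €45,000 phase-out range, leaving 18,000/45,000 of the credit: €4,000 × 18,000/45,000 = €1,600.

€1,600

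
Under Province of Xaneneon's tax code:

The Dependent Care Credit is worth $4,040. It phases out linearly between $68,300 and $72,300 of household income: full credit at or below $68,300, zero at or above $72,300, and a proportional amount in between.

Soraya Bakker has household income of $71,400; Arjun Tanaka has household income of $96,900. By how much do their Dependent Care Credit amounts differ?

$909

Soraya ($71,400): Dependent Care Credit: $71,400 is $3,100 into a $4,000 phase-out range, leaving 900/4,000 of the credit: $4,040 × 900/4,000 = $909.
Arjun ($96,900): Dependent Care Credit: $96,900 is at or above $72,300, so the credit is $0.
Difference: |$909 − $0| = $909.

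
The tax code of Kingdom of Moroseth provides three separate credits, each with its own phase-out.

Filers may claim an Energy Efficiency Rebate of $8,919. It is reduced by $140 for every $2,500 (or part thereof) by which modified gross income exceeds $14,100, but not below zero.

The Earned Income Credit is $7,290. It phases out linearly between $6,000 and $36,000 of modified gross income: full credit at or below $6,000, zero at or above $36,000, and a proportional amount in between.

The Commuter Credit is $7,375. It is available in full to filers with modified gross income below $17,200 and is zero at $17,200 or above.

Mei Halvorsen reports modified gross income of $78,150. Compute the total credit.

Energy Efficiency Rebate: income exceeds $14,100 by $64,050, which is 26 full-or-partial $2,500 increments; reduction = 26 × $140 = $3,640, leaving $5,279.
Earned Income Credit: $78,150 is at or above $36,000, so the credit is $0.
Commuter Credit: $78,150 meets or exceeds the $17,200 cutoff, so the credit is $0.
Total: $5,279 + $0 + $0 = $5,279.

$5,279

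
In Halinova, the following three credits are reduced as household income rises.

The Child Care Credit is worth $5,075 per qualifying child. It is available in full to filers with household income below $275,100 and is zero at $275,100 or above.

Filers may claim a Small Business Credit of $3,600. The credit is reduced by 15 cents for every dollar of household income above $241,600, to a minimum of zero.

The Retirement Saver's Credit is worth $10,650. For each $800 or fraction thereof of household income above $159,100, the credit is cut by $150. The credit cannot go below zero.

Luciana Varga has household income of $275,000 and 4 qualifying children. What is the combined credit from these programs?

Child Care Credit: base = 4 × $5,075 = $20,300. $275,000 is below the $275,100 cutoff, so the full $20,300 applies.
Small Business Credit: 15% of the $33,400 excess over $241,600 is $5,010 ≥ base, so the credit is $0.
Retirement Saver's Credit: income exceeds $159,100 by $115,900 → 145 increments × $150 = $21,750 ≥ base, so the credit is $0.
Total: $20,300 + $0 + $0 = $20,300.

$20,300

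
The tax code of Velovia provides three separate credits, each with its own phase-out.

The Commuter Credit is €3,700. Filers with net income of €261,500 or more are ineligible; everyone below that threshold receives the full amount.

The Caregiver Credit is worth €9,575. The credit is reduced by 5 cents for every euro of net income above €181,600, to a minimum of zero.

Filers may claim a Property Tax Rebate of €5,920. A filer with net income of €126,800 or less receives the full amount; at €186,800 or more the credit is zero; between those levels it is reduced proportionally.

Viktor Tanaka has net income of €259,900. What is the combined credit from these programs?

€9,360

Commuter Credit: €259,900 is below the €261,500 cutoff, so the full €3,700 applies.
Caregiver Credit: 5% of the €78,300 excess over €181,600 is €3,915; credit = €9,575 − €3,915 = €5,660.
Property Tax Rebate: €259,900 is at or above €186,800, so the credit is €0.
Total: €3,700 + €5,660 + €0 = €9,360.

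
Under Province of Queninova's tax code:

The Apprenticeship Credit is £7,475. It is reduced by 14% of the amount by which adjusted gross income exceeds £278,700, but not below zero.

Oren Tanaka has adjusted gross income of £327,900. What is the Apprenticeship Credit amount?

Apprenticeship Credit: 14% of the £49,200 excess over £278,700 is £6,888; credit = £7,475 − £6,888 = £587.

£587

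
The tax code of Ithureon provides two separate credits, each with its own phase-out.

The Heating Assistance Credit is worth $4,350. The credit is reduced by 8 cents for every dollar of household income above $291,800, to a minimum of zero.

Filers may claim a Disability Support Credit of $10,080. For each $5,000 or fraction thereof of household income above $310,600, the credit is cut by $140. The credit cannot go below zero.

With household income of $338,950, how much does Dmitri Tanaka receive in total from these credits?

Heating Assistance Credit: 8% of the $47,150 excess over $291,800 is $3,772; credit = $4,350 − $3,772 = $578.
Disability Support Credit: income exceeds $310,600 by $28,350, which is 6 full-or-partial $5,000 increments; reduction = 6 × $140 = $840, leaving $9,240.
Total: $578 + $9,240 = $9,818.

$9,818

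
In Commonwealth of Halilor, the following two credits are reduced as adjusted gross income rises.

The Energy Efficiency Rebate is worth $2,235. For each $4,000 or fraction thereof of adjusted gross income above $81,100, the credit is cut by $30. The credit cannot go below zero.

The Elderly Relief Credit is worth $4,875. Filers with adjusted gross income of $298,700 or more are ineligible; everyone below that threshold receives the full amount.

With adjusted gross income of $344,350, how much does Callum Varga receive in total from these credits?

Energy Efficiency Rebate: income exceeds $81,100 by $263,250, which is 66 full-or-partial $4,000 increments; reduction = 66 × $30 = $1,980, leaving $255.
Elderly Relief Credit: $344,350 meets or exceeds the $298,700 cutoff, so the credit is $0.
Total: $255 + $0 = $255.

$255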